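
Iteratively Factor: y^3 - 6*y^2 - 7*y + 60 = (y - 4)*(y^2 - 2*y - 15) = (y - 5)*(y - 4)*(y + 3)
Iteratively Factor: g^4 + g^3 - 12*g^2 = (g + 4)*(g^3 - 3*g^2) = g*(g + 4)*(g^2 - 3*g) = g^2*(g + 4)*(g - 3)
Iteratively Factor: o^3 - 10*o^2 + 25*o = (o - 5)*(o^2 - 5*o) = o*(o - 5)*(o - 5)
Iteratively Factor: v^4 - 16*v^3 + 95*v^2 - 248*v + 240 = (v - 3)*(v^3 - 13*v^2 + 56*v - 80) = (v - 4)*(v - 3)*(v^2 - 9*v + 20) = (v - 5)*(v - 4)*(v - 3)*(v - 4)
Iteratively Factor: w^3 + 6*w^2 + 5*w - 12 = (w - 1)*(w^2 + 7*w + 12) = (w - 1)*(w + 4)*(w + 3)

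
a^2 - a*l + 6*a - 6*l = (a + 6)*(a - l)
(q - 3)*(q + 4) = q^2 + q - 12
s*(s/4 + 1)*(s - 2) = s^3/4 + s^2/2 - 2*s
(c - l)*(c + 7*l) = c^2 + 6*c*l - 7*l^2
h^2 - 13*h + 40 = (h - 8)*(h - 5)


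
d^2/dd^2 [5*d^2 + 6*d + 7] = 10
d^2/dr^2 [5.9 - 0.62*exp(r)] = -0.62*exp(r)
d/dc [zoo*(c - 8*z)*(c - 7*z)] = zoo*(c + z)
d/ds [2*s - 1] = 2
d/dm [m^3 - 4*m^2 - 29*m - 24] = 3*m^2 - 8*m - 29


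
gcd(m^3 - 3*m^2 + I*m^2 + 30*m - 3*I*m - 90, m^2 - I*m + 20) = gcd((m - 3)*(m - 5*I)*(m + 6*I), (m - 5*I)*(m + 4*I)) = m - 5*I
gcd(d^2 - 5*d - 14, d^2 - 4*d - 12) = d + 2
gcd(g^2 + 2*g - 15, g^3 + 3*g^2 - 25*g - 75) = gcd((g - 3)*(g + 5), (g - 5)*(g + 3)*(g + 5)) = g + 5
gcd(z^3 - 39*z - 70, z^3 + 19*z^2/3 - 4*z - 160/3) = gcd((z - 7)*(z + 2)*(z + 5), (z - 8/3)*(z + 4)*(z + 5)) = z + 5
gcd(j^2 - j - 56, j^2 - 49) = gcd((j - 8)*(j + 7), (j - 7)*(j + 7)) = j + 7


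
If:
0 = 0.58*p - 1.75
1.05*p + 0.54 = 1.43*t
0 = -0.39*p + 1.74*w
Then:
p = 3.02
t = 2.59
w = 0.68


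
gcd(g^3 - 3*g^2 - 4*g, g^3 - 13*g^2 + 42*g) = g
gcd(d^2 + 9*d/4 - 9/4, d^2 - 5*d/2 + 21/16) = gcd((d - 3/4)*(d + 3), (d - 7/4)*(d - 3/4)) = d - 3/4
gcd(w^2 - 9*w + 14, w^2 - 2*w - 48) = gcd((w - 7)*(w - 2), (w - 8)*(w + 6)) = 1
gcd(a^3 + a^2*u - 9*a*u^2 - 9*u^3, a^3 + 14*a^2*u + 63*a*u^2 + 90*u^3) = a + 3*u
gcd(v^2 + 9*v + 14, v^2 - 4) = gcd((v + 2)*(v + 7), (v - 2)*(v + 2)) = v + 2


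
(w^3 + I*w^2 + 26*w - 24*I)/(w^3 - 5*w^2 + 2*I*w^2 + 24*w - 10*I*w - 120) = (w - I)/(w - 5)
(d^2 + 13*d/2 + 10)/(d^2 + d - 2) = (d^2 + 13*d/2 + 10)/(d^2 + d - 2)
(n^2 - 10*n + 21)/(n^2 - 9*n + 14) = (n - 3)/(n - 2)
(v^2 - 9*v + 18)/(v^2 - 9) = (v - 6)/(v + 3)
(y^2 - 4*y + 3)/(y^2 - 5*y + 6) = (y - 1)/(y - 2)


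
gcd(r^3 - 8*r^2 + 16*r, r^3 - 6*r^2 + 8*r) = r^2 - 4*r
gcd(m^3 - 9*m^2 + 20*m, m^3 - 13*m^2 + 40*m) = m^2 - 5*m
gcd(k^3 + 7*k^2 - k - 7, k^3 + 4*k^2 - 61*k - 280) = k + 7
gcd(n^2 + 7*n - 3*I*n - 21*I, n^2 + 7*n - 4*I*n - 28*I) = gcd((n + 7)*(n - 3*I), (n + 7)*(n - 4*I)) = n + 7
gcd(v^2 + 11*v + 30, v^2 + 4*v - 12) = v + 6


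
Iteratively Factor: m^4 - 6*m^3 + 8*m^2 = (m)*(m^3 - 6*m^2 + 8*m) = m*(m - 2)*(m^2 - 4*m) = m^2*(m - 2)*(m - 4)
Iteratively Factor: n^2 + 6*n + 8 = (n + 2)*(n + 4)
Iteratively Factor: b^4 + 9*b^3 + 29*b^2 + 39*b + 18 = (b + 1)*(b^3 + 8*b^2 + 21*b + 18) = (b + 1)*(b + 3)*(b^2 + 5*b + 6) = (b + 1)*(b + 3)^2*(b + 2)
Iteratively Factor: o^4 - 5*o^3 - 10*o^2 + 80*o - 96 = (o - 3)*(o^3 - 2*o^2 - 16*o + 32) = (o - 3)*(o + 4)*(o^2 - 6*o + 8) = (o - 3)*(o - 2)*(o + 4)*(o - 4)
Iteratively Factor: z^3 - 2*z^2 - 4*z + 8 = (z + 2)*(z^2 - 4*z + 4) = (z - 2)*(z + 2)*(z - 2)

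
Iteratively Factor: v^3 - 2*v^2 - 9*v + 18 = (v + 3)*(v^2 - 5*v + 6) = (v - 3)*(v + 3)*(v - 2)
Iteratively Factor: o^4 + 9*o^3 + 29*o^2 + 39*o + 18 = (o + 1)*(o^3 + 8*o^2 + 21*o + 18) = (o + 1)*(o + 2)*(o^2 + 6*o + 9) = (o + 1)*(o + 2)*(o + 3)*(o + 3)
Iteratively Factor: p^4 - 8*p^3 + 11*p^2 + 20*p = (p - 4)*(p^3 - 4*p^2 - 5*p) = p*(p - 4)*(p^2 - 4*p - 5) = p*(p - 5)*(p - 4)*(p + 1)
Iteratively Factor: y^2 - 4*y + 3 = (y - 1)*(y - 3)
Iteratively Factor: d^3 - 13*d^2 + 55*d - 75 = (d - 5)*(d^2 - 8*d + 15) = (d - 5)*(d - 3)*(d - 5)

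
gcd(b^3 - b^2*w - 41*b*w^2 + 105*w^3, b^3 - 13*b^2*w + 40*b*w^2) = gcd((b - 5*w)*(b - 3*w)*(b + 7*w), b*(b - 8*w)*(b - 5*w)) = -b + 5*w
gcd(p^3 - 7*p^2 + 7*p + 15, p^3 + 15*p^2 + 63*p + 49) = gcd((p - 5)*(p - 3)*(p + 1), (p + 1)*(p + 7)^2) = p + 1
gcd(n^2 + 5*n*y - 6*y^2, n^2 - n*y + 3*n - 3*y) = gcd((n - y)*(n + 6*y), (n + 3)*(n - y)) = -n + y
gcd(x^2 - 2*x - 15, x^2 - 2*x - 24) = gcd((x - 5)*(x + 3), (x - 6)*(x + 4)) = 1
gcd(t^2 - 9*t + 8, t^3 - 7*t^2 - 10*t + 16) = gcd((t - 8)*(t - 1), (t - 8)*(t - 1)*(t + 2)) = t^2 - 9*t + 8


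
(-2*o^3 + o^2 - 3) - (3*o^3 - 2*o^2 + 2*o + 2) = -5*o^3 + 3*o^2 - 2*o - 5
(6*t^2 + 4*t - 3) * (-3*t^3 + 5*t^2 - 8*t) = -18*t^5 + 18*t^4 - 19*t^3 - 47*t^2 + 24*t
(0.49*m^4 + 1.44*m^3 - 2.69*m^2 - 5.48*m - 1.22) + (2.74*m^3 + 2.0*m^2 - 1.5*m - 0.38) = 0.49*m^4 + 4.18*m^3 - 0.69*m^2 - 6.98*m - 1.6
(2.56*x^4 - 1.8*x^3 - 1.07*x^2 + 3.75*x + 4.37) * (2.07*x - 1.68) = 5.2992*x^5 - 8.0268*x^4 + 0.8091*x^3 + 9.5601*x^2 + 2.7459*x - 7.3416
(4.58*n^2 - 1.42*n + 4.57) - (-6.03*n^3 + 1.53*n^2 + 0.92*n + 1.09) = 6.03*n^3 + 3.05*n^2 - 2.34*n + 3.48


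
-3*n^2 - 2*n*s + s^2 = (-3*n + s)*(n + s)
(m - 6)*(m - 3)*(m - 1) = m^3 - 10*m^2 + 27*m - 18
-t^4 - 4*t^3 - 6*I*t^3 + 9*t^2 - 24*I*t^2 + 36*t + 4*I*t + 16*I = (t + 4)*(t + 4*I)*(-I*t + 1)^2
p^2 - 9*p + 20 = (p - 5)*(p - 4)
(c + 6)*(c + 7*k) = c^2 + 7*c*k + 6*c + 42*k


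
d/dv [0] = 0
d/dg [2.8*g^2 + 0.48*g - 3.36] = 5.6*g + 0.48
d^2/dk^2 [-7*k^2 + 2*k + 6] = -14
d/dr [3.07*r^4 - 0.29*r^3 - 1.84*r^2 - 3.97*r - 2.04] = 12.28*r^3 - 0.87*r^2 - 3.68*r - 3.97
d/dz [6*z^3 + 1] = 18*z^2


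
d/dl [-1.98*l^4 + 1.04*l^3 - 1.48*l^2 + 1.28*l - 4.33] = -7.92*l^3 + 3.12*l^2 - 2.96*l + 1.28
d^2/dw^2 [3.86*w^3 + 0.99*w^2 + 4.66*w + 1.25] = 23.16*w + 1.98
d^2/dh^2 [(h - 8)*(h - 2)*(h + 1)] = 6*h - 18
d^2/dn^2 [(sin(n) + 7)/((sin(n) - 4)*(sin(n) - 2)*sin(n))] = (-4*sin(n)^4 - 45*sin(n)^3 + 464*sin(n)^2 - 1120*sin(n) + 392 + 1400/sin(n) - 2016/sin(n)^2 + 896/sin(n)^3)/((sin(n) - 4)^3*(sin(n) - 2)^3)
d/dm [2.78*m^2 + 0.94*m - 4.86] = 5.56*m + 0.94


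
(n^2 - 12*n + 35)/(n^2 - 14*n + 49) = (n - 5)/(n - 7)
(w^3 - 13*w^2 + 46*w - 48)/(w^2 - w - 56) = (w^2 - 5*w + 6)/(w + 7)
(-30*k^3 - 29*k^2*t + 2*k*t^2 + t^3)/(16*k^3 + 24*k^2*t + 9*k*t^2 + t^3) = (-30*k^2 + k*t + t^2)/(16*k^2 + 8*k*t + t^2)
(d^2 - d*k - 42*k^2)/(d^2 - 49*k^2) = (d + 6*k)/(d + 7*k)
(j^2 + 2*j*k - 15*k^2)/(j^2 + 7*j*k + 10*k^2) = (j - 3*k)/(j + 2*k)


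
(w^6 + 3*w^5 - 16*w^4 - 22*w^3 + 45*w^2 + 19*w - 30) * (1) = w^6 + 3*w^5 - 16*w^4 - 22*w^3 + 45*w^2 + 19*w - 30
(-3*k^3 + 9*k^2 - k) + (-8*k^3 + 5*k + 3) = -11*k^3 + 9*k^2 + 4*k + 3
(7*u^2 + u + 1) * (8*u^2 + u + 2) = 56*u^4 + 15*u^3 + 23*u^2 + 3*u + 2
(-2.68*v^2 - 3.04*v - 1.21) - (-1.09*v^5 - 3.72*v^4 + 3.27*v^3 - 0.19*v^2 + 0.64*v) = 1.09*v^5 + 3.72*v^4 - 3.27*v^3 - 2.49*v^2 - 3.68*v - 1.21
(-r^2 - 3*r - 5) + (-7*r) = -r^2 - 10*r - 5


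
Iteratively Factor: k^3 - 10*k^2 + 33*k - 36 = (k - 3)*(k^2 - 7*k + 12) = (k - 4)*(k - 3)*(k - 3)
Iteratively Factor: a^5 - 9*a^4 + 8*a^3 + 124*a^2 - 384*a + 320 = (a - 2)*(a^4 - 7*a^3 - 6*a^2 + 112*a - 160) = (a - 5)*(a - 2)*(a^3 - 2*a^2 - 16*a + 32) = (a - 5)*(a - 2)^2*(a^2 - 16) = (a - 5)*(a - 4)*(a - 2)^2*(a + 4)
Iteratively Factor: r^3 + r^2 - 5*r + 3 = (r - 1)*(r^2 + 2*r - 3) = (r - 1)^2*(r + 3)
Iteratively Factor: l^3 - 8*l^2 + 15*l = (l - 3)*(l^2 - 5*l) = l*(l - 3)*(l - 5)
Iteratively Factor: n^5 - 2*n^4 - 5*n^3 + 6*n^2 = (n)*(n^4 - 2*n^3 - 5*n^2 + 6*n) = n*(n + 2)*(n^3 - 4*n^2 + 3*n) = n^2*(n + 2)*(n^2 - 4*n + 3) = n^2*(n - 3)*(n + 2)*(n - 1)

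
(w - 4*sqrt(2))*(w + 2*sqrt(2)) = w^2 - 2*sqrt(2)*w - 16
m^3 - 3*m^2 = m^2*(m - 3)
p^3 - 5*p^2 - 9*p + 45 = (p - 5)*(p - 3)*(p + 3)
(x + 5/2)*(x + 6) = x^2 + 17*x/2 + 15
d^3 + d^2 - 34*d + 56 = (d - 4)*(d - 2)*(d + 7)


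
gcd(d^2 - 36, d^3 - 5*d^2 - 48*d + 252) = d - 6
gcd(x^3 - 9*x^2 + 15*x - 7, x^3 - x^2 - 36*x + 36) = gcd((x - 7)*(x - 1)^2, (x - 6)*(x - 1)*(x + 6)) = x - 1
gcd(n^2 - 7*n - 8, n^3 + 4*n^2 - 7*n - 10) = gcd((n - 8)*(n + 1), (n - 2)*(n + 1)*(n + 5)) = n + 1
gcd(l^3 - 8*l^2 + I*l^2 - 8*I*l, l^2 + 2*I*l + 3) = 1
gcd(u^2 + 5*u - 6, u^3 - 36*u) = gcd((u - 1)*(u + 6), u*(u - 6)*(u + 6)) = u + 6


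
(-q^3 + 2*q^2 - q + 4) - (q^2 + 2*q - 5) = -q^3 + q^2 - 3*q + 9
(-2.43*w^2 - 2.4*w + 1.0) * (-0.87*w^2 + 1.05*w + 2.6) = 2.1141*w^4 - 0.4635*w^3 - 9.708*w^2 - 5.19*w + 2.6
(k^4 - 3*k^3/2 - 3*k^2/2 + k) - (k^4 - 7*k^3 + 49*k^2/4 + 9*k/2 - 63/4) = 11*k^3/2 - 55*k^2/4 - 7*k/2 + 63/4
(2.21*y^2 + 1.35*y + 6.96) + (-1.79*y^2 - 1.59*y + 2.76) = 0.42*y^2 - 0.24*y + 9.72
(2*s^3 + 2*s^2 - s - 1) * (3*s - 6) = 6*s^4 - 6*s^3 - 15*s^2 + 3*s + 6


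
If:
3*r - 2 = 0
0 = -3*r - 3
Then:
No Solution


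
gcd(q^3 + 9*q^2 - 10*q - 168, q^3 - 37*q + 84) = q^2 + 3*q - 28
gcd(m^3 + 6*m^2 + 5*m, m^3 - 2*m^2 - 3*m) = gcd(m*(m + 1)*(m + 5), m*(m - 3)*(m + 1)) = m^2 + m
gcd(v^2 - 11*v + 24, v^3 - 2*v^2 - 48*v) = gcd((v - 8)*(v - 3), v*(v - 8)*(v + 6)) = v - 8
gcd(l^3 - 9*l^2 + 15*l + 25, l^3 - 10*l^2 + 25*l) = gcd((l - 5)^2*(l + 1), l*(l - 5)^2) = l^2 - 10*l + 25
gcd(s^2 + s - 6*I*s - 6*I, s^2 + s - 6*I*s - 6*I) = s^2 + s*(1 - 6*I) - 6*I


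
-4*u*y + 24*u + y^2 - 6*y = (-4*u + y)*(y - 6)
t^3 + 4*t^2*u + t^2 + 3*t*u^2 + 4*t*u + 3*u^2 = (t + 1)*(t + u)*(t + 3*u)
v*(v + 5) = v^2 + 5*v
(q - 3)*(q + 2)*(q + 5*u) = q^3 + 5*q^2*u - q^2 - 5*q*u - 6*q - 30*u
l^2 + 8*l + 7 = (l + 1)*(l + 7)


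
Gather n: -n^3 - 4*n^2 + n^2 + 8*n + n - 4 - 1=-n^3 - 3*n^2 + 9*n - 5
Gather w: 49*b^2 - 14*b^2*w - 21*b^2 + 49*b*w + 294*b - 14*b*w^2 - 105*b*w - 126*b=28*b^2 - 14*b*w^2 + 168*b + w*(-14*b^2 - 56*b)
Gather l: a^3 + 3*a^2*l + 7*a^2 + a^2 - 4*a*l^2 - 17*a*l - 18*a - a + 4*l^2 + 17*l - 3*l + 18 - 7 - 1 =a^3 + 8*a^2 - 19*a + l^2*(4 - 4*a) + l*(3*a^2 - 17*a + 14) + 10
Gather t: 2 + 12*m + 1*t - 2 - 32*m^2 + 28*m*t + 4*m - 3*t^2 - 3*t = -32*m^2 + 16*m - 3*t^2 + t*(28*m - 2)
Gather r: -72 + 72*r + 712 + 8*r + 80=80*r + 720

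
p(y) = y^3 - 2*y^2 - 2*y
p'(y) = 3*y^2 - 4*y - 2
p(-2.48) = -22.59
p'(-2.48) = 26.37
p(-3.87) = -80.17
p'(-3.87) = 58.41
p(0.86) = -2.56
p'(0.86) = -3.22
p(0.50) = -1.38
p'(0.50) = -3.25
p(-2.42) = -21.05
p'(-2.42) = 25.25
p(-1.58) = -5.78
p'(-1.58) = 11.81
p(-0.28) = 0.38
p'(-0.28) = -0.64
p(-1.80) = -8.71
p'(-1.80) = 14.92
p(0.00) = 0.00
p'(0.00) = -2.00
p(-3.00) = -39.00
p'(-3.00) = 37.00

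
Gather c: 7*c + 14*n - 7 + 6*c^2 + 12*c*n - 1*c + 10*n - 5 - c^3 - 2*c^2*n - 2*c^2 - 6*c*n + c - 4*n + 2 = -c^3 + c^2*(4 - 2*n) + c*(6*n + 7) + 20*n - 10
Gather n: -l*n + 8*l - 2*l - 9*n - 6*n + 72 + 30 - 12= 6*l + n*(-l - 15) + 90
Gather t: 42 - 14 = 28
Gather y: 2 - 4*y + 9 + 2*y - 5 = 6 - 2*y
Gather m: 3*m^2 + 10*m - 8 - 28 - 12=3*m^2 + 10*m - 48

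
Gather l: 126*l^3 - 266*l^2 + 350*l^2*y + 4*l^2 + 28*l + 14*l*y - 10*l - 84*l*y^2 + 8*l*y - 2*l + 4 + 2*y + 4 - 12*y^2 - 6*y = 126*l^3 + l^2*(350*y - 262) + l*(-84*y^2 + 22*y + 16) - 12*y^2 - 4*y + 8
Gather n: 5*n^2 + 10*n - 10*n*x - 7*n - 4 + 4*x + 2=5*n^2 + n*(3 - 10*x) + 4*x - 2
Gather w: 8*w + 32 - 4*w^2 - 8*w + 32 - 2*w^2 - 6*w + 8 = -6*w^2 - 6*w + 72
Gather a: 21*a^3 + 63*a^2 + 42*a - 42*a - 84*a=21*a^3 + 63*a^2 - 84*a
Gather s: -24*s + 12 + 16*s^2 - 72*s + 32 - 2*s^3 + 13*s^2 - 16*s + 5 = -2*s^3 + 29*s^2 - 112*s + 49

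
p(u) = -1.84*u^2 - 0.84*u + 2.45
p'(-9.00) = 32.28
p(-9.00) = -139.03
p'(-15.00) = 54.36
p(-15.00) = -398.95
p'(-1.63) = 5.16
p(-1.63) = -1.07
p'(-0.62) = 1.44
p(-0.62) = 2.26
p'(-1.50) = 4.68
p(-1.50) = -0.43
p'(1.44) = -6.14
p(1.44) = -2.58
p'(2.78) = -11.07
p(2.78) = -14.11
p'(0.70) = -3.42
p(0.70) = 0.96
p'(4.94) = -19.02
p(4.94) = -46.60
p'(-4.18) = 14.54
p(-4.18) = -26.19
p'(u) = -3.68*u - 0.84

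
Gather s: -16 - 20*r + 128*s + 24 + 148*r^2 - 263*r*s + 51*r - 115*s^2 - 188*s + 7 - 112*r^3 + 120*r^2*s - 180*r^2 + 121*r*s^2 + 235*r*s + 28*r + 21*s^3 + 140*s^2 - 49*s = -112*r^3 - 32*r^2 + 59*r + 21*s^3 + s^2*(121*r + 25) + s*(120*r^2 - 28*r - 109) + 15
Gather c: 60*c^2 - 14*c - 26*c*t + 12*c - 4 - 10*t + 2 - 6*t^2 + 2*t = 60*c^2 + c*(-26*t - 2) - 6*t^2 - 8*t - 2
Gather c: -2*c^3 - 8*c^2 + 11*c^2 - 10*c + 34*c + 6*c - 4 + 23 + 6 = -2*c^3 + 3*c^2 + 30*c + 25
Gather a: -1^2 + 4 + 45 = 48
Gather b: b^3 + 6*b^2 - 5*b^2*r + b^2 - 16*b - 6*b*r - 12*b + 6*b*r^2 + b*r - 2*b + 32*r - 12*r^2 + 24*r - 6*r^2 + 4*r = b^3 + b^2*(7 - 5*r) + b*(6*r^2 - 5*r - 30) - 18*r^2 + 60*r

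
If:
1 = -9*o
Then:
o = -1/9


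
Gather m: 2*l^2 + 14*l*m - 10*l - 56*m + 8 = 2*l^2 - 10*l + m*(14*l - 56) + 8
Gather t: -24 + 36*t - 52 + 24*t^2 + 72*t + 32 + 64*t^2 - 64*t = 88*t^2 + 44*t - 44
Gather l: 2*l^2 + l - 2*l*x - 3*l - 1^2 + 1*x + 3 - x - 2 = 2*l^2 + l*(-2*x - 2)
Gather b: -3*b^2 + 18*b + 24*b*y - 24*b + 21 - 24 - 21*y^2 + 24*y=-3*b^2 + b*(24*y - 6) - 21*y^2 + 24*y - 3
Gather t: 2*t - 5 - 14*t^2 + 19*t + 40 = -14*t^2 + 21*t + 35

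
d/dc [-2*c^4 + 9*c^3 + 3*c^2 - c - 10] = -8*c^3 + 27*c^2 + 6*c - 1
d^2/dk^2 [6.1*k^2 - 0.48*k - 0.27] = 12.2000000000000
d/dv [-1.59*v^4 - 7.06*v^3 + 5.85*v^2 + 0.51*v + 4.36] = -6.36*v^3 - 21.18*v^2 + 11.7*v + 0.51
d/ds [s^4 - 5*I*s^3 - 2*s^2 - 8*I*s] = 4*s^3 - 15*I*s^2 - 4*s - 8*I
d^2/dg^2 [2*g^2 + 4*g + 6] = 4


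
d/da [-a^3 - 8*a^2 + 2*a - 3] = -3*a^2 - 16*a + 2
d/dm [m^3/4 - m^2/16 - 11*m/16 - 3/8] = 3*m^2/4 - m/8 - 11/16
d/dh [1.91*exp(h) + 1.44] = 1.91*exp(h)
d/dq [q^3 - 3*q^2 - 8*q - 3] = 3*q^2 - 6*q - 8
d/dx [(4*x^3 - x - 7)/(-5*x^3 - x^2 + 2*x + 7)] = (-4*x^4 + 6*x^3 - 22*x^2 - 14*x + 7)/(25*x^6 + 10*x^5 - 19*x^4 - 74*x^3 - 10*x^2 + 28*x + 49)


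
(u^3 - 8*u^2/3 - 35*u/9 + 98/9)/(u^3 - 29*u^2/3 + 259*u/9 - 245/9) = (u + 2)/(u - 5)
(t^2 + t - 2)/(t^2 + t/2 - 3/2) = 2*(t + 2)/(2*t + 3)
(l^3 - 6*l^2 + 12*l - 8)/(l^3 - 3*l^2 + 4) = (l - 2)/(l + 1)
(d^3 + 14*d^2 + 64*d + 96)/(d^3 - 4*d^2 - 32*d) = (d^2 + 10*d + 24)/(d*(d - 8))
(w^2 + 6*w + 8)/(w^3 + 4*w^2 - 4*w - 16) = 1/(w - 2)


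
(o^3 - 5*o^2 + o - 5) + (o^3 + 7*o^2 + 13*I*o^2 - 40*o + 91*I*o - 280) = 2*o^3 + 2*o^2 + 13*I*o^2 - 39*o + 91*I*o - 285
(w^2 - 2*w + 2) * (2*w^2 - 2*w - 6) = 2*w^4 - 6*w^3 + 2*w^2 + 8*w - 12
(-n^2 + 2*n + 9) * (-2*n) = 2*n^3 - 4*n^2 - 18*n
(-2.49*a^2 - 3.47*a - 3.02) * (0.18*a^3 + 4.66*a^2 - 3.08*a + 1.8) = -0.4482*a^5 - 12.228*a^4 - 9.0446*a^3 - 7.8676*a^2 + 3.0556*a - 5.436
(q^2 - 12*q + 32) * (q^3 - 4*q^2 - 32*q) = q^5 - 16*q^4 + 48*q^3 + 256*q^2 - 1024*q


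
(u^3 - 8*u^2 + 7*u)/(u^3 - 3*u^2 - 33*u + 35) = u/(u + 5)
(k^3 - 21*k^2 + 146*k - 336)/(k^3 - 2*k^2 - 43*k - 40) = (k^2 - 13*k + 42)/(k^2 + 6*k + 5)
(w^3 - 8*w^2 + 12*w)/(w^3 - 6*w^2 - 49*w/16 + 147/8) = 16*w*(w - 2)/(16*w^2 - 49)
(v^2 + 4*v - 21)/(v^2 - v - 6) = (v + 7)/(v + 2)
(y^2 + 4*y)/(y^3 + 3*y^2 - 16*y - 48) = y/(y^2 - y - 12)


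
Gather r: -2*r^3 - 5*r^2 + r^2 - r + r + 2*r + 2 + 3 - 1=-2*r^3 - 4*r^2 + 2*r + 4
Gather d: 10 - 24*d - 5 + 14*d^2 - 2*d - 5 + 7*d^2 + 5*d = 21*d^2 - 21*d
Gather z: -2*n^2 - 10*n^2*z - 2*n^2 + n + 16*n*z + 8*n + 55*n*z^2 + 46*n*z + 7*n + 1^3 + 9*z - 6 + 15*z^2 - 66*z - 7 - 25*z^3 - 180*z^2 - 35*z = -4*n^2 + 16*n - 25*z^3 + z^2*(55*n - 165) + z*(-10*n^2 + 62*n - 92) - 12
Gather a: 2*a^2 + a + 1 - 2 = 2*a^2 + a - 1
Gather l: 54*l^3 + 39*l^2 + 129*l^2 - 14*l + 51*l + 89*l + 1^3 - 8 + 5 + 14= 54*l^3 + 168*l^2 + 126*l + 12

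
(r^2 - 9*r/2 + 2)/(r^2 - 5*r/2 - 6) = (2*r - 1)/(2*r + 3)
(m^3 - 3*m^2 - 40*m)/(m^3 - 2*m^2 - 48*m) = (m + 5)/(m + 6)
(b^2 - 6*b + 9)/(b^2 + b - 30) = (b^2 - 6*b + 9)/(b^2 + b - 30)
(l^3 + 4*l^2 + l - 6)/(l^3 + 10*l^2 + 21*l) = (l^2 + l - 2)/(l*(l + 7))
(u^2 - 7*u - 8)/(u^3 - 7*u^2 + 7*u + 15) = (u - 8)/(u^2 - 8*u + 15)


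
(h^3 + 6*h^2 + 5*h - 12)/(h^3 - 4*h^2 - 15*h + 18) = (h + 4)/(h - 6)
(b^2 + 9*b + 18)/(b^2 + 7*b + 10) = (b^2 + 9*b + 18)/(b^2 + 7*b + 10)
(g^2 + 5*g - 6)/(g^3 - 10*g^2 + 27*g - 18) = (g + 6)/(g^2 - 9*g + 18)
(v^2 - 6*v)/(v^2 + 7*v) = (v - 6)/(v + 7)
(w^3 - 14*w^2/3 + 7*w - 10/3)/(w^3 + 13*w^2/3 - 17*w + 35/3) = (w - 2)/(w + 7)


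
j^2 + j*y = j*(j + y)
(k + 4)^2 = k^2 + 8*k + 16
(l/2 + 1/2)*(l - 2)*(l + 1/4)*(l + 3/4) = l^4/2 - 45*l^2/32 - 35*l/32 - 3/16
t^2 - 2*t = t*(t - 2)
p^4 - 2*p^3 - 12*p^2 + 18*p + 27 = (p - 3)^2*(p + 1)*(p + 3)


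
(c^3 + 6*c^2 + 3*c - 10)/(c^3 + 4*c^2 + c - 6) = (c + 5)/(c + 3)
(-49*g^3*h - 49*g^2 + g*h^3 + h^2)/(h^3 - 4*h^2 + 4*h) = (-49*g^3*h - 49*g^2 + g*h^3 + h^2)/(h*(h^2 - 4*h + 4))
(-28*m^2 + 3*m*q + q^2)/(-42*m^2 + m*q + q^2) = (-4*m + q)/(-6*m + q)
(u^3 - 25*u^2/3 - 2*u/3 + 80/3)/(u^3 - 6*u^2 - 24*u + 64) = (u + 5/3)/(u + 4)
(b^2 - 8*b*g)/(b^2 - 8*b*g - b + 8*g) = b/(b - 1)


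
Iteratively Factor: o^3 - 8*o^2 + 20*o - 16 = (o - 2)*(o^2 - 6*o + 8) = (o - 2)^2*(o - 4)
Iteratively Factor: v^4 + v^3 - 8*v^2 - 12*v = (v + 2)*(v^3 - v^2 - 6*v) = (v + 2)^2*(v^2 - 3*v) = v*(v + 2)^2*(v - 3)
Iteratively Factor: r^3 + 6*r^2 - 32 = (r + 4)*(r^2 + 2*r - 8) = (r + 4)^2*(r - 2)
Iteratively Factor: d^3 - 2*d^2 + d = (d - 1)*(d^2 - d) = (d - 1)^2*(d)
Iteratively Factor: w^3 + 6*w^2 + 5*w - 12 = (w + 3)*(w^2 + 3*w - 4) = (w + 3)*(w + 4)*(w - 1)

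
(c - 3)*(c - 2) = c^2 - 5*c + 6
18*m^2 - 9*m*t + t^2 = (-6*m + t)*(-3*m + t)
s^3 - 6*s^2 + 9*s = s*(s - 3)^2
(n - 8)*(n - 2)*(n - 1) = n^3 - 11*n^2 + 26*n - 16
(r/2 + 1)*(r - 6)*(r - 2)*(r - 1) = r^4/2 - 7*r^3/2 + r^2 + 14*r - 12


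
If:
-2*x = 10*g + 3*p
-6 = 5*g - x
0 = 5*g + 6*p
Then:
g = -24/35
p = 4/7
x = 18/7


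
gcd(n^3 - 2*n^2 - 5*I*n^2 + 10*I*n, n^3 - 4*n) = n^2 - 2*n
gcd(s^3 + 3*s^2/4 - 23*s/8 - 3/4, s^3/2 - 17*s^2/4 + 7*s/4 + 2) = 1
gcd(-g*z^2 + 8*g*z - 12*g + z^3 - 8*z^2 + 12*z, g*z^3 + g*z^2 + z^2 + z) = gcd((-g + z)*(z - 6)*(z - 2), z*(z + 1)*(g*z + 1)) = 1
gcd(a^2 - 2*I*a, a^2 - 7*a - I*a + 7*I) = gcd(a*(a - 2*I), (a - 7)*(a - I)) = 1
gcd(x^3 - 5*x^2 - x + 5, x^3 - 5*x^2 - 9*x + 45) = x - 5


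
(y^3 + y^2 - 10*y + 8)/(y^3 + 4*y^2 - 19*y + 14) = (y + 4)/(y + 7)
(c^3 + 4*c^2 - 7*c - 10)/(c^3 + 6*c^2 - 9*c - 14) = (c + 5)/(c + 7)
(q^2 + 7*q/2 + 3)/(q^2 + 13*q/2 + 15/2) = (q + 2)/(q + 5)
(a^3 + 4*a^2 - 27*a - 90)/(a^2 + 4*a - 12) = (a^2 - 2*a - 15)/(a - 2)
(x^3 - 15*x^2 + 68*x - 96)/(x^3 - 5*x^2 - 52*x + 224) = (x - 3)/(x + 7)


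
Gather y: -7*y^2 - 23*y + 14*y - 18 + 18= -7*y^2 - 9*y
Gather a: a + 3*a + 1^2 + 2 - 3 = 4*a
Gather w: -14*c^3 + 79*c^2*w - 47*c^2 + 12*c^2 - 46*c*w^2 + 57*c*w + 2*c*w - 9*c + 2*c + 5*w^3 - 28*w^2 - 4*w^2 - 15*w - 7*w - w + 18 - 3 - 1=-14*c^3 - 35*c^2 - 7*c + 5*w^3 + w^2*(-46*c - 32) + w*(79*c^2 + 59*c - 23) + 14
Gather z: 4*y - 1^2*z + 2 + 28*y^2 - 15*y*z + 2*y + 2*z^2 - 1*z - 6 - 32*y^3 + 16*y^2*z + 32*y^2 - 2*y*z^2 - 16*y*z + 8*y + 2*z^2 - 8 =-32*y^3 + 60*y^2 + 14*y + z^2*(4 - 2*y) + z*(16*y^2 - 31*y - 2) - 12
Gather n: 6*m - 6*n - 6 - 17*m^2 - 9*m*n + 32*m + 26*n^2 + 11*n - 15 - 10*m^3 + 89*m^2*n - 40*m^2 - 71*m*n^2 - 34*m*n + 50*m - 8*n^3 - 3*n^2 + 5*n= -10*m^3 - 57*m^2 + 88*m - 8*n^3 + n^2*(23 - 71*m) + n*(89*m^2 - 43*m + 10) - 21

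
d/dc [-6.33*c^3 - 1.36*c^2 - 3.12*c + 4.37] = -18.99*c^2 - 2.72*c - 3.12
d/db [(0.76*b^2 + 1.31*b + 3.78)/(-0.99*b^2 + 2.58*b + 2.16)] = (3.2577*b^2 + 10.7676*b - 6.9228)/(0.9801*b^4 - 5.1084*b^3 + 2.3796*b^2 + 11.1456*b + 4.6656)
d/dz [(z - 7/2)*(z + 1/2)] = 2*z - 3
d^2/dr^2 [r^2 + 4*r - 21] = 2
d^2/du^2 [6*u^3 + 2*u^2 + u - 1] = 36*u + 4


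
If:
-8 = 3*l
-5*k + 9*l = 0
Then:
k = -24/5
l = -8/3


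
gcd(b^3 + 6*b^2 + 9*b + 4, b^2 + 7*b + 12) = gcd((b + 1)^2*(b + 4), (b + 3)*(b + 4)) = b + 4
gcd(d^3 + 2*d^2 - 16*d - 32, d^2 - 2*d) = 1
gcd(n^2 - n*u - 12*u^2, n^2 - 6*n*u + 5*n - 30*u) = 1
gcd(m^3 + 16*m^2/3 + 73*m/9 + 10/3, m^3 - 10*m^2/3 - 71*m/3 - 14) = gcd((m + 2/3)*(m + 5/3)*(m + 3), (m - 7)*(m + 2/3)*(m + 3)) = m^2 + 11*m/3 + 2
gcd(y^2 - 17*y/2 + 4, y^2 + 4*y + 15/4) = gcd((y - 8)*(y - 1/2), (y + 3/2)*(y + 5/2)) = 1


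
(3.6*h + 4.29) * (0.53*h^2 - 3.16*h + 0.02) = 1.908*h^3 - 9.1023*h^2 - 13.4844*h + 0.0858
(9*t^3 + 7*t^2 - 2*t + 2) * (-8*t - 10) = -72*t^4 - 146*t^3 - 54*t^2 + 4*t - 20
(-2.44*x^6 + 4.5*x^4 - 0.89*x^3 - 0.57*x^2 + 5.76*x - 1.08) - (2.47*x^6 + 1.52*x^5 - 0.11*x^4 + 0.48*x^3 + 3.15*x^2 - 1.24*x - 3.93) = -4.91*x^6 - 1.52*x^5 + 4.61*x^4 - 1.37*x^3 - 3.72*x^2 + 7.0*x + 2.85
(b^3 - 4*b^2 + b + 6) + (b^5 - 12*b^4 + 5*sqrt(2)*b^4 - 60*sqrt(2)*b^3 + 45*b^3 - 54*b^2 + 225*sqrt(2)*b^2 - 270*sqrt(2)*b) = b^5 - 12*b^4 + 5*sqrt(2)*b^4 - 60*sqrt(2)*b^3 + 46*b^3 - 58*b^2 + 225*sqrt(2)*b^2 - 270*sqrt(2)*b + b + 6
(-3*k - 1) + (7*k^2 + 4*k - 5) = 7*k^2 + k - 6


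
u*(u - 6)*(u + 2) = u^3 - 4*u^2 - 12*u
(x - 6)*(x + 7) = x^2 + x - 42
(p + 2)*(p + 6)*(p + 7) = p^3 + 15*p^2 + 68*p + 84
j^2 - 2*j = j*(j - 2)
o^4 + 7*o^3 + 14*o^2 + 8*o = o*(o + 1)*(o + 2)*(o + 4)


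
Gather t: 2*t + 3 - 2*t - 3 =0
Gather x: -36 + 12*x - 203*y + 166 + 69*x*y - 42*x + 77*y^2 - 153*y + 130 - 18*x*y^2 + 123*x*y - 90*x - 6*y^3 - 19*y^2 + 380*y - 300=x*(-18*y^2 + 192*y - 120) - 6*y^3 + 58*y^2 + 24*y - 40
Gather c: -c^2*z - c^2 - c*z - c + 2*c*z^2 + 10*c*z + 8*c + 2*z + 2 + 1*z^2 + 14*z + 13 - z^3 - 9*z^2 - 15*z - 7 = c^2*(-z - 1) + c*(2*z^2 + 9*z + 7) - z^3 - 8*z^2 + z + 8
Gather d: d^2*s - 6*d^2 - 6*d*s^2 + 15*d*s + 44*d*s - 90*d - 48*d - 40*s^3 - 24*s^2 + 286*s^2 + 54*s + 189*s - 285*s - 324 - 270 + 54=d^2*(s - 6) + d*(-6*s^2 + 59*s - 138) - 40*s^3 + 262*s^2 - 42*s - 540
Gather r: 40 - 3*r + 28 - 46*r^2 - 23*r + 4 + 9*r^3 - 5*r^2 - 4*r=9*r^3 - 51*r^2 - 30*r + 72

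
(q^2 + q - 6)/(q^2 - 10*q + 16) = (q + 3)/(q - 8)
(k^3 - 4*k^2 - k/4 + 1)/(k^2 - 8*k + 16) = (k^2 - 1/4)/(k - 4)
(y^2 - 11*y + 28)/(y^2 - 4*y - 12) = (-y^2 + 11*y - 28)/(-y^2 + 4*y + 12)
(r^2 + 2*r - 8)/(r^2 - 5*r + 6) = (r + 4)/(r - 3)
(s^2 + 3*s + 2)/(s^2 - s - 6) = (s + 1)/(s - 3)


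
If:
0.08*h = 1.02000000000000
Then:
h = 12.75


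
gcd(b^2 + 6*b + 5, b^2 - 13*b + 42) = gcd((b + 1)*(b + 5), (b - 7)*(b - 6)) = 1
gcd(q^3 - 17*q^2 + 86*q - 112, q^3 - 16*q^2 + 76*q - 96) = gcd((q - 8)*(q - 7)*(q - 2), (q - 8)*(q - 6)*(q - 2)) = q^2 - 10*q + 16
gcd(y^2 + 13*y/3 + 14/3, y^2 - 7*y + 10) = 1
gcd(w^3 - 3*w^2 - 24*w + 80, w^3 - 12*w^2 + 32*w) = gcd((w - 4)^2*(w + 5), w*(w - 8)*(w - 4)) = w - 4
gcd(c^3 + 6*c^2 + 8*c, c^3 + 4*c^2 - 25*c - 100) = c + 4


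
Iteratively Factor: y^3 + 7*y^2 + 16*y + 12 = (y + 2)*(y^2 + 5*y + 6) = (y + 2)*(y + 3)*(y + 2)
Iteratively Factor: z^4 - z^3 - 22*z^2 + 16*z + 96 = (z - 3)*(z^3 + 2*z^2 - 16*z - 32) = (z - 4)*(z - 3)*(z^2 + 6*z + 8) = (z - 4)*(z - 3)*(z + 4)*(z + 2)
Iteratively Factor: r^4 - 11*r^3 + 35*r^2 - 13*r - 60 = (r - 5)*(r^3 - 6*r^2 + 5*r + 12) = (r - 5)*(r + 1)*(r^2 - 7*r + 12) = (r - 5)*(r - 4)*(r + 1)*(r - 3)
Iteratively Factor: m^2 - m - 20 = (m - 5)*(m + 4)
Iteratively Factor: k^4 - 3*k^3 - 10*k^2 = (k)*(k^3 - 3*k^2 - 10*k) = k*(k + 2)*(k^2 - 5*k) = k*(k - 5)*(k + 2)*(k)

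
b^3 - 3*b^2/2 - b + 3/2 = (b - 3/2)*(b - 1)*(b + 1)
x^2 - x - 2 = (x - 2)*(x + 1)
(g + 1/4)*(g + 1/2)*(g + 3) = g^3 + 15*g^2/4 + 19*g/8 + 3/8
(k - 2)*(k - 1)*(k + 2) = k^3 - k^2 - 4*k + 4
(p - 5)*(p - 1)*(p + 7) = p^3 + p^2 - 37*p + 35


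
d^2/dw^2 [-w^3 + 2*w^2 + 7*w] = 4 - 6*w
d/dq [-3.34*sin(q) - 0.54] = -3.34*cos(q)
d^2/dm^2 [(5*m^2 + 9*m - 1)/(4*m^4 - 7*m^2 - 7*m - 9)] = 8*(60*m^8 + 216*m^7 - 5*m^6 + 21*m^5 + 792*m^4 + 873*m^3 - 327*m^2 - 462*m - 37)/(64*m^12 - 336*m^10 - 336*m^9 + 156*m^8 + 1176*m^7 + 1757*m^6 + 483*m^5 - 1380*m^4 - 2989*m^3 - 3024*m^2 - 1701*m - 729)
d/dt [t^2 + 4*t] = 2*t + 4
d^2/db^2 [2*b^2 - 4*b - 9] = 4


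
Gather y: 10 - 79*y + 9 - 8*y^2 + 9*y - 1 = -8*y^2 - 70*y + 18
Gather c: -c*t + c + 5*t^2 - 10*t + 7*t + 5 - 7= c*(1 - t) + 5*t^2 - 3*t - 2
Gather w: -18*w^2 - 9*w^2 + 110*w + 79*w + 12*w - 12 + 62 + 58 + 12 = -27*w^2 + 201*w + 120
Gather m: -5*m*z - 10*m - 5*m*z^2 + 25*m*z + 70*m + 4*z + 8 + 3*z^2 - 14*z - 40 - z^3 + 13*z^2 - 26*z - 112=m*(-5*z^2 + 20*z + 60) - z^3 + 16*z^2 - 36*z - 144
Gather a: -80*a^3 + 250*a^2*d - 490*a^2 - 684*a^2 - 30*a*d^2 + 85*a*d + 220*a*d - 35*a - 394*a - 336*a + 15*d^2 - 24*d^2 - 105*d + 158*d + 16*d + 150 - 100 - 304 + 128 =-80*a^3 + a^2*(250*d - 1174) + a*(-30*d^2 + 305*d - 765) - 9*d^2 + 69*d - 126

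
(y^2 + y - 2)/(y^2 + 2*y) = (y - 1)/y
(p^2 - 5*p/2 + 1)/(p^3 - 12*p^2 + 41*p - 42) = (p - 1/2)/(p^2 - 10*p + 21)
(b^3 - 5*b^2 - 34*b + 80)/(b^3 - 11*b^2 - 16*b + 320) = (b - 2)/(b - 8)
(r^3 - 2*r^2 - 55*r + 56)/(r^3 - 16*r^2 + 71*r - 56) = (r + 7)/(r - 7)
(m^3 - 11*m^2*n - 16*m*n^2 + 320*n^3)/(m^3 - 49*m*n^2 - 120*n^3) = (m - 8*n)/(m + 3*n)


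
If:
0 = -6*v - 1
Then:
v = -1/6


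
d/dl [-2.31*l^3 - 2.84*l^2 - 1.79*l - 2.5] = -6.93*l^2 - 5.68*l - 1.79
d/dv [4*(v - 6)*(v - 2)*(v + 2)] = 12*v^2 - 48*v - 16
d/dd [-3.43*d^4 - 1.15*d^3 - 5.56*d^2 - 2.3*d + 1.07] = -13.72*d^3 - 3.45*d^2 - 11.12*d - 2.3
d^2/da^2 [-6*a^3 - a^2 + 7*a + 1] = -36*a - 2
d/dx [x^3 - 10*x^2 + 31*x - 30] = 3*x^2 - 20*x + 31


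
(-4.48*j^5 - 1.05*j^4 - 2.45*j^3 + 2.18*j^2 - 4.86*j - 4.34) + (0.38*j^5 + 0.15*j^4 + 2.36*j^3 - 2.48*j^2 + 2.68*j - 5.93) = -4.1*j^5 - 0.9*j^4 - 0.0900000000000003*j^3 - 0.3*j^2 - 2.18*j - 10.27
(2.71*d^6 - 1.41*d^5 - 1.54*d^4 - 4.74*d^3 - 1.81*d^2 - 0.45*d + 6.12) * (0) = 0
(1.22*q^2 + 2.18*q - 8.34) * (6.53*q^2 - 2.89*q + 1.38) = 7.9666*q^4 + 10.7096*q^3 - 59.0768*q^2 + 27.111*q - 11.5092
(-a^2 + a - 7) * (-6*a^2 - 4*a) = 6*a^4 - 2*a^3 + 38*a^2 + 28*a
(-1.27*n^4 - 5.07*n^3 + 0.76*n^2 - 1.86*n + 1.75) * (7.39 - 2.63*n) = 3.3401*n^5 + 3.9488*n^4 - 39.4661*n^3 + 10.5082*n^2 - 18.3479*n + 12.9325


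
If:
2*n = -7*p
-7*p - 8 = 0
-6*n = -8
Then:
No Solution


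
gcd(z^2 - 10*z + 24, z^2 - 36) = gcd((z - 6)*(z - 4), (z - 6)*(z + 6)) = z - 6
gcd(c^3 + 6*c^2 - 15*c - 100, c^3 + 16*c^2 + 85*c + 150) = c^2 + 10*c + 25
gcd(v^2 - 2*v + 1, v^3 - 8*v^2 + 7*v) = v - 1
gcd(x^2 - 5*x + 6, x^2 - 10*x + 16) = x - 2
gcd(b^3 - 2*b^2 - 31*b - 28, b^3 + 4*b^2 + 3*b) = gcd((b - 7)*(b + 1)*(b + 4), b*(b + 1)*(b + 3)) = b + 1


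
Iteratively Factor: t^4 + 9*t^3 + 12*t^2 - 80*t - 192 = (t + 4)*(t^3 + 5*t^2 - 8*t - 48) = (t + 4)^2*(t^2 + t - 12) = (t + 4)^3*(t - 3)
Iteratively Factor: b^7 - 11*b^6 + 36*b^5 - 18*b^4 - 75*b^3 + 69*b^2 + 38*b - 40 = (b - 1)*(b^6 - 10*b^5 + 26*b^4 + 8*b^3 - 67*b^2 + 2*b + 40) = (b - 1)*(b + 1)*(b^5 - 11*b^4 + 37*b^3 - 29*b^2 - 38*b + 40) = (b - 1)*(b + 1)^2*(b^4 - 12*b^3 + 49*b^2 - 78*b + 40) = (b - 5)*(b - 1)*(b + 1)^2*(b^3 - 7*b^2 + 14*b - 8) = (b - 5)*(b - 1)^2*(b + 1)^2*(b^2 - 6*b + 8) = (b - 5)*(b - 4)*(b - 1)^2*(b + 1)^2*(b - 2)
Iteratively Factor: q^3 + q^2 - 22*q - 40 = (q + 4)*(q^2 - 3*q - 10) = (q + 2)*(q + 4)*(q - 5)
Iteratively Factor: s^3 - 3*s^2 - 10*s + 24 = (s + 3)*(s^2 - 6*s + 8) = (s - 4)*(s + 3)*(s - 2)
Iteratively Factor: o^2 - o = (o - 1)*(o)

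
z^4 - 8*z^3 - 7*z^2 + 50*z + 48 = (z - 8)*(z - 3)*(z + 1)*(z + 2)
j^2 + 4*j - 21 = (j - 3)*(j + 7)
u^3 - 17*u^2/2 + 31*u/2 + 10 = (u - 5)*(u - 4)*(u + 1/2)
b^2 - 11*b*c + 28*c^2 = (b - 7*c)*(b - 4*c)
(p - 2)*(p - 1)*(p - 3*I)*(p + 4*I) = p^4 - 3*p^3 + I*p^3 + 14*p^2 - 3*I*p^2 - 36*p + 2*I*p + 24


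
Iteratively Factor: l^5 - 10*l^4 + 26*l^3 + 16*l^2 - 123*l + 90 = (l + 2)*(l^4 - 12*l^3 + 50*l^2 - 84*l + 45) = (l - 5)*(l + 2)*(l^3 - 7*l^2 + 15*l - 9) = (l - 5)*(l - 3)*(l + 2)*(l^2 - 4*l + 3) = (l - 5)*(l - 3)*(l - 1)*(l + 2)*(l - 3)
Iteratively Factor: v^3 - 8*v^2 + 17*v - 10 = (v - 5)*(v^2 - 3*v + 2) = (v - 5)*(v - 1)*(v - 2)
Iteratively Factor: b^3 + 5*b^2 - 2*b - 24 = (b + 4)*(b^2 + b - 6) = (b + 3)*(b + 4)*(b - 2)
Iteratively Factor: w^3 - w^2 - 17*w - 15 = (w + 1)*(w^2 - 2*w - 15) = (w + 1)*(w + 3)*(w - 5)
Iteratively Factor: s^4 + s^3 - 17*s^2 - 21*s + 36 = (s - 4)*(s^3 + 5*s^2 + 3*s - 9) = (s - 4)*(s + 3)*(s^2 + 2*s - 3) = (s - 4)*(s + 3)^2*(s - 1)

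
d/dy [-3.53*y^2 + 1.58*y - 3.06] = 1.58 - 7.06*y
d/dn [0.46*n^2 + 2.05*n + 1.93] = 0.92*n + 2.05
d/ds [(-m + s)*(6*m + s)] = 5*m + 2*s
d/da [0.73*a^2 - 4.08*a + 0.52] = 1.46*a - 4.08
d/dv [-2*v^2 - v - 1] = -4*v - 1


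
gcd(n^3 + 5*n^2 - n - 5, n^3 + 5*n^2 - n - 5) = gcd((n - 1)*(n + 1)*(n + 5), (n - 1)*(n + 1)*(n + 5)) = n^3 + 5*n^2 - n - 5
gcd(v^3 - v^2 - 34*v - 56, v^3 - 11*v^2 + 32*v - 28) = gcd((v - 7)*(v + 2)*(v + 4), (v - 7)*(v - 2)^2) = v - 7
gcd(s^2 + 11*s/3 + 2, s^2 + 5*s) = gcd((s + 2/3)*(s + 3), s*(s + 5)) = 1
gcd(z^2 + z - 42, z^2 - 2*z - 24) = z - 6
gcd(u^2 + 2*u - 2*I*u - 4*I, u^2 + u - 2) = u + 2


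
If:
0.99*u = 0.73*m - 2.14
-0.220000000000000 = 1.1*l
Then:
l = -0.20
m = 1.35616438356164*u + 2.93150684931507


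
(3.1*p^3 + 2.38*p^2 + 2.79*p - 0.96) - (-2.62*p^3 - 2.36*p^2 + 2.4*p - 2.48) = 5.72*p^3 + 4.74*p^2 + 0.39*p + 1.52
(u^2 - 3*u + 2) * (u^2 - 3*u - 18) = u^4 - 6*u^3 - 7*u^2 + 48*u - 36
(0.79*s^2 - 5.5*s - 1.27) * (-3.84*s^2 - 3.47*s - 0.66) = -3.0336*s^4 + 18.3787*s^3 + 23.4404*s^2 + 8.0369*s + 0.8382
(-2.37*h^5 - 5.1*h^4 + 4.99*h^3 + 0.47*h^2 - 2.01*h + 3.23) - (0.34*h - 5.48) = -2.37*h^5 - 5.1*h^4 + 4.99*h^3 + 0.47*h^2 - 2.35*h + 8.71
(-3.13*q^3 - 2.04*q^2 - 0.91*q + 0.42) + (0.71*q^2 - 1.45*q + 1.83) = -3.13*q^3 - 1.33*q^2 - 2.36*q + 2.25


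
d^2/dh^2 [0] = 0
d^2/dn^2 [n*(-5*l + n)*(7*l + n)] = 4*l + 6*n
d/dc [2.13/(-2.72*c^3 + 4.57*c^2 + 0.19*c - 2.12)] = (17.3808*c^2 - 19.4682*c - 0.4047)/(2.72*c^3 - 4.57*c^2 - 0.19*c + 2.12)^2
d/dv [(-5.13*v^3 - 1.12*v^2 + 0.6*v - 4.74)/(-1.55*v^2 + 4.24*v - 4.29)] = (7.9515*v^4 - 43.5024*v^3 + 62.2043*v^2 - 5.0844*v + 17.5236)/(2.4025*v^4 - 13.144*v^3 + 31.2766*v^2 - 36.3792*v + 18.4041)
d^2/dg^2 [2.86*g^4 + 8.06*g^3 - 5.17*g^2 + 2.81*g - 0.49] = 34.32*g^2 + 48.36*g - 10.34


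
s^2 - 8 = (s - 2*sqrt(2))*(s + 2*sqrt(2))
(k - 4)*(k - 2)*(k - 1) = k^3 - 7*k^2 + 14*k - 8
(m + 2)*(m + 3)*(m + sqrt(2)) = m^3 + sqrt(2)*m^2 + 5*m^2 + 6*m + 5*sqrt(2)*m + 6*sqrt(2)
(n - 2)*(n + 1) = n^2 - n - 2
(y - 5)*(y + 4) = y^2 - y - 20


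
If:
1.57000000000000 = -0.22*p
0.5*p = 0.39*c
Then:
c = -9.15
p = -7.14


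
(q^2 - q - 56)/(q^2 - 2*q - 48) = (q + 7)/(q + 6)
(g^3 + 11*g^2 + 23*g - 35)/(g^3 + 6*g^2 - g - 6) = (g^2 + 12*g + 35)/(g^2 + 7*g + 6)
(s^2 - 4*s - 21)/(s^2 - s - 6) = (-s^2 + 4*s + 21)/(-s^2 + s + 6)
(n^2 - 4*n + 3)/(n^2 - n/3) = 3*(n^2 - 4*n + 3)/(n*(3*n - 1))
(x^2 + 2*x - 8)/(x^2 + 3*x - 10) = (x + 4)/(x + 5)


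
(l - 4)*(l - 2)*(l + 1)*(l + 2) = l^4 - 3*l^3 - 8*l^2 + 12*l + 16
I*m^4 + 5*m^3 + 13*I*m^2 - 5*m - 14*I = (m + 1)*(m - 7*I)*(m + 2*I)*(I*m - I)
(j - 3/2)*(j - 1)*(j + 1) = j^3 - 3*j^2/2 - j + 3/2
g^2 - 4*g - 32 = (g - 8)*(g + 4)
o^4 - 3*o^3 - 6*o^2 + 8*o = o*(o - 4)*(o - 1)*(o + 2)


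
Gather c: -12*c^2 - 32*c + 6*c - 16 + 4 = -12*c^2 - 26*c - 12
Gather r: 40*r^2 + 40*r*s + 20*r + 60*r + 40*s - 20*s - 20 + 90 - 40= 40*r^2 + r*(40*s + 80) + 20*s + 30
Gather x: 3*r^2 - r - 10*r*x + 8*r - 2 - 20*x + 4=3*r^2 + 7*r + x*(-10*r - 20) + 2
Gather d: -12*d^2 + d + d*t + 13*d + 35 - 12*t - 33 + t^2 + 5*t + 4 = -12*d^2 + d*(t + 14) + t^2 - 7*t + 6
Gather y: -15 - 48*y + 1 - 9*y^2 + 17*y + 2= -9*y^2 - 31*y - 12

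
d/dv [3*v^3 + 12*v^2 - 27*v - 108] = 9*v^2 + 24*v - 27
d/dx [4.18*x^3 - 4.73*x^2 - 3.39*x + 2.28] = 12.54*x^2 - 9.46*x - 3.39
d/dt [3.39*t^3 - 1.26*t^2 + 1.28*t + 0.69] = 10.17*t^2 - 2.52*t + 1.28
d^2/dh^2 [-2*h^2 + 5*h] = -4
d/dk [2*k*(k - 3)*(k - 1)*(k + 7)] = 8*k^3 + 18*k^2 - 100*k + 42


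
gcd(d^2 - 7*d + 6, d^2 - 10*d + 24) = d - 6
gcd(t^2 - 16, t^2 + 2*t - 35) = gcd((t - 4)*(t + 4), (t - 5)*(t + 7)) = 1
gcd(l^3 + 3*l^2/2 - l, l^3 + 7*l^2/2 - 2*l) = l^2 - l/2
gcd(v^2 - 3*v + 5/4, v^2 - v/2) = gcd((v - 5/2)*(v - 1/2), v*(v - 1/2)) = v - 1/2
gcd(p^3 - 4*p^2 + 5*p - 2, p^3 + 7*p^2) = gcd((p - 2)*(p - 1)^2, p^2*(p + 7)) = 1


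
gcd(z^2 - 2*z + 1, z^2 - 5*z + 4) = z - 1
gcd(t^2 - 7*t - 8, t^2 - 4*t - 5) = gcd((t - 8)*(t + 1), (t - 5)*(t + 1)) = t + 1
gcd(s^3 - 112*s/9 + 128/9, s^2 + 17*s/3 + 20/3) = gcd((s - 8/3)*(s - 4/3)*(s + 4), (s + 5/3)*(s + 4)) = s + 4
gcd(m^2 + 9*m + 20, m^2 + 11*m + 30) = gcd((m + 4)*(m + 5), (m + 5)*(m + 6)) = m + 5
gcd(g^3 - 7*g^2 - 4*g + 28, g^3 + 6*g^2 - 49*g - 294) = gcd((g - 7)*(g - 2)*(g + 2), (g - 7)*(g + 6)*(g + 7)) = g - 7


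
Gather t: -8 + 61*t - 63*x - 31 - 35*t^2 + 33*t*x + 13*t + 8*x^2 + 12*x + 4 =-35*t^2 + t*(33*x + 74) + 8*x^2 - 51*x - 35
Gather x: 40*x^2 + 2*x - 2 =40*x^2 + 2*x - 2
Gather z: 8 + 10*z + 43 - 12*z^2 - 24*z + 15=-12*z^2 - 14*z + 66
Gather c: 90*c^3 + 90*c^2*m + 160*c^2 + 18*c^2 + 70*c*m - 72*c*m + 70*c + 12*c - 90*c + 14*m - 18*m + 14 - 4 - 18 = 90*c^3 + c^2*(90*m + 178) + c*(-2*m - 8) - 4*m - 8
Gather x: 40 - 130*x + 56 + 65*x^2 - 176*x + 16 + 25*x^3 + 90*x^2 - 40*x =25*x^3 + 155*x^2 - 346*x + 112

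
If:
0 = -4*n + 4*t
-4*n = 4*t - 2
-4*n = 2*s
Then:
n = 1/4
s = -1/2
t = 1/4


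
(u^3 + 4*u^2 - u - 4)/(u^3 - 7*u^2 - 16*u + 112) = (u^2 - 1)/(u^2 - 11*u + 28)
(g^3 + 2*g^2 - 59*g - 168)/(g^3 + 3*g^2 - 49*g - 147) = (g - 8)/(g - 7)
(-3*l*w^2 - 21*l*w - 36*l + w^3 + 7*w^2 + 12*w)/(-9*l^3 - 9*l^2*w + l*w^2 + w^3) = (w^2 + 7*w + 12)/(3*l^2 + 4*l*w + w^2)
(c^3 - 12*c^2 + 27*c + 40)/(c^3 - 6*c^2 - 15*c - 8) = (c - 5)/(c + 1)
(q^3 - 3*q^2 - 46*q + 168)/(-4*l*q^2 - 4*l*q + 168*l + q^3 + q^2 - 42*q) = (q - 4)/(-4*l + q)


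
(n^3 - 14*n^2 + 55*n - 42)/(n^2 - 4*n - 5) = (-n^3 + 14*n^2 - 55*n + 42)/(-n^2 + 4*n + 5)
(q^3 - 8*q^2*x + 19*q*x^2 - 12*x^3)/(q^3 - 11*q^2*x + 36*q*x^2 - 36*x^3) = (q^2 - 5*q*x + 4*x^2)/(q^2 - 8*q*x + 12*x^2)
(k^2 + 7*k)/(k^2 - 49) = k/(k - 7)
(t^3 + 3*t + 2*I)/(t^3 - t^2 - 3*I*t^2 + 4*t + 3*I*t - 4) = (t^2 - I*t + 2)/(t^2 - t*(1 + 4*I) + 4*I)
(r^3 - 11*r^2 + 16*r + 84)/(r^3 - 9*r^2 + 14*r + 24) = (r^2 - 5*r - 14)/(r^2 - 3*r - 4)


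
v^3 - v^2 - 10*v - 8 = (v - 4)*(v + 1)*(v + 2)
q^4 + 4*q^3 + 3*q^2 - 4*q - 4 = (q - 1)*(q + 1)*(q + 2)^2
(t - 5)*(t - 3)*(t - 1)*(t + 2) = t^4 - 7*t^3 + 5*t^2 + 31*t - 30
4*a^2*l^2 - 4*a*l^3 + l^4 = l^2*(-2*a + l)^2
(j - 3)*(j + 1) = j^2 - 2*j - 3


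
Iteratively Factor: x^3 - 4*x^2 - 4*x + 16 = (x - 4)*(x^2 - 4) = (x - 4)*(x - 2)*(x + 2)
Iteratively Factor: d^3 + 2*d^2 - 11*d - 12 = (d + 4)*(d^2 - 2*d - 3) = (d - 3)*(d + 4)*(d + 1)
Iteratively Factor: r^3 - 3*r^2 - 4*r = (r + 1)*(r^2 - 4*r) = r*(r + 1)*(r - 4)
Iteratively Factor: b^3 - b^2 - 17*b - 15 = (b + 1)*(b^2 - 2*b - 15) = (b - 5)*(b + 1)*(b + 3)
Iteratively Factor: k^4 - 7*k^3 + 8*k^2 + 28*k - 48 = (k - 4)*(k^3 - 3*k^2 - 4*k + 12) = (k - 4)*(k - 3)*(k^2 - 4) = (k - 4)*(k - 3)*(k - 2)*(k + 2)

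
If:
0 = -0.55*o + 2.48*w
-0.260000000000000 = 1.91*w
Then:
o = -0.61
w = -0.14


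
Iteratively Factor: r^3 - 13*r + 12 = (r - 3)*(r^2 + 3*r - 4) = (r - 3)*(r - 1)*(r + 4)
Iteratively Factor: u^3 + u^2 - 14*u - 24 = (u + 3)*(u^2 - 2*u - 8) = (u - 4)*(u + 3)*(u + 2)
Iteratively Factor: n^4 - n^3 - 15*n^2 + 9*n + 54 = (n - 3)*(n^3 + 2*n^2 - 9*n - 18) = (n - 3)*(n + 2)*(n^2 - 9) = (n - 3)*(n + 2)*(n + 3)*(n - 3)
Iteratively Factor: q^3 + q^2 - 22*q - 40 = (q + 2)*(q^2 - q - 20) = (q - 5)*(q + 2)*(q + 4)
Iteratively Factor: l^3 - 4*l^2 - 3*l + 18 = (l - 3)*(l^2 - l - 6) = (l - 3)*(l + 2)*(l - 3)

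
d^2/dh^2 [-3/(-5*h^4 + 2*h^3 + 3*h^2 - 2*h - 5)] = 6*(3*(-10*h^2 + 2*h + 1)*(5*h^4 - 2*h^3 - 3*h^2 + 2*h + 5) + 4*(10*h^3 - 3*h^2 - 3*h + 1)^2)/(5*h^4 - 2*h^3 - 3*h^2 + 2*h + 5)^3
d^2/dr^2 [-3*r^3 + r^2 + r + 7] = 2 - 18*r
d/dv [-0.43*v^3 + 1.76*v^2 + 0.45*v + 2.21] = -1.29*v^2 + 3.52*v + 0.45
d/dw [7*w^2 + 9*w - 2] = 14*w + 9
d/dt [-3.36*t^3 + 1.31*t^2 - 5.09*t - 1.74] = -10.08*t^2 + 2.62*t - 5.09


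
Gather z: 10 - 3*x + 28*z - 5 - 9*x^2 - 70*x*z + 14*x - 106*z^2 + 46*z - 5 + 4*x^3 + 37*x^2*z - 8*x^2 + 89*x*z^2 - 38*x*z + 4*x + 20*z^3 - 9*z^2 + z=4*x^3 - 17*x^2 + 15*x + 20*z^3 + z^2*(89*x - 115) + z*(37*x^2 - 108*x + 75)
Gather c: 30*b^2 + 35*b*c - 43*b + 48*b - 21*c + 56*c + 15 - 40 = 30*b^2 + 5*b + c*(35*b + 35) - 25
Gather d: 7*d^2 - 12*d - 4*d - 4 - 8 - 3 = 7*d^2 - 16*d - 15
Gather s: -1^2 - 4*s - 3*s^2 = -3*s^2 - 4*s - 1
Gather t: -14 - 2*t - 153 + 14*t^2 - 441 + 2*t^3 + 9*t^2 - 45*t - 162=2*t^3 + 23*t^2 - 47*t - 770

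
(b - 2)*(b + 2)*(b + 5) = b^3 + 5*b^2 - 4*b - 20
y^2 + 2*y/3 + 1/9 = (y + 1/3)^2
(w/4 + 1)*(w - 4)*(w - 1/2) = w^3/4 - w^2/8 - 4*w + 2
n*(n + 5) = n^2 + 5*n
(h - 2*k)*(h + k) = h^2 - h*k - 2*k^2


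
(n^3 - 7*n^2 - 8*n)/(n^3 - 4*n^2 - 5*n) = (n - 8)/(n - 5)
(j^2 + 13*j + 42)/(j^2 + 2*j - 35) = (j + 6)/(j - 5)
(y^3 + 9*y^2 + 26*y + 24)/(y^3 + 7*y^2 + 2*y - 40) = (y^2 + 5*y + 6)/(y^2 + 3*y - 10)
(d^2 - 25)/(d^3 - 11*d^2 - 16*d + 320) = (d - 5)/(d^2 - 16*d + 64)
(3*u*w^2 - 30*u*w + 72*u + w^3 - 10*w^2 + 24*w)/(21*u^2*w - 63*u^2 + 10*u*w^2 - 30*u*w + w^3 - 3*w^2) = (w^2 - 10*w + 24)/(7*u*w - 21*u + w^2 - 3*w)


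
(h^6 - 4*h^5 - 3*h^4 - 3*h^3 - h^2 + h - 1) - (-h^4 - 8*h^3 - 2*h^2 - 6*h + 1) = h^6 - 4*h^5 - 2*h^4 + 5*h^3 + h^2 + 7*h - 2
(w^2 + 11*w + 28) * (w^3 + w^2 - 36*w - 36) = w^5 + 12*w^4 + 3*w^3 - 404*w^2 - 1404*w - 1008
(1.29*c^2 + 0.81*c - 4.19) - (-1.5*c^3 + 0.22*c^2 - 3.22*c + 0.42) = 1.5*c^3 + 1.07*c^2 + 4.03*c - 4.61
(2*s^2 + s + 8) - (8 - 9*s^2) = 11*s^2 + s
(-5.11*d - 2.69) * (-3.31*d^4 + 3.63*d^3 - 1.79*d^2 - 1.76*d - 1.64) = 16.9141*d^5 - 9.6454*d^4 - 0.617799999999999*d^3 + 13.8087*d^2 + 13.1148*d + 4.4116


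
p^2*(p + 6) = p^3 + 6*p^2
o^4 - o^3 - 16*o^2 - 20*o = o*(o - 5)*(o + 2)^2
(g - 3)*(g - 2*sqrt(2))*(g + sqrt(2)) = g^3 - 3*g^2 - sqrt(2)*g^2 - 4*g + 3*sqrt(2)*g + 12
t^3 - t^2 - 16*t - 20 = (t - 5)*(t + 2)^2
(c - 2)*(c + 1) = c^2 - c - 2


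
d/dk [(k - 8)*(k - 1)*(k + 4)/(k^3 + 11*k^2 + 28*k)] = 8*(2*k^2 - 2*k - 7)/(k^2*(k^2 + 14*k + 49))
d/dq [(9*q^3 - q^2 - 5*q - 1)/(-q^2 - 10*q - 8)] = (-9*q^4 - 180*q^3 - 211*q^2 + 14*q + 30)/(q^4 + 20*q^3 + 116*q^2 + 160*q + 64)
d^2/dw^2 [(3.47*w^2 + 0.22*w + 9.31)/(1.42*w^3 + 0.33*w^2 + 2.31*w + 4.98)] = (13.993816*w^6 + 2.66164799999999*w^5 + 157.596996*w^4 - 280.421406*w^3 + 136.430514*w^2 - 354.606786*w + 235.811178)/(2.863288*w^9 + 1.996236*w^8 + 14.437566*w^7 + 36.655749*w^6 + 37.488231*w^5 + 104.922081*w^4 + 140.753619*w^3 + 104.27373*w^2 + 171.866772*w + 123.505992)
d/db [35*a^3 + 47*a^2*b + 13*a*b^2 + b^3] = 47*a^2 + 26*a*b + 3*b^2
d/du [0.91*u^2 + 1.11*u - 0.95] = 1.82*u + 1.11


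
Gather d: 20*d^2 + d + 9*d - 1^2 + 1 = 20*d^2 + 10*d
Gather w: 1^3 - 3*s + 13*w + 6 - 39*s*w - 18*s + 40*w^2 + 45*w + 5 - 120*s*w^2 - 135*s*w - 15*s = -36*s + w^2*(40 - 120*s) + w*(58 - 174*s) + 12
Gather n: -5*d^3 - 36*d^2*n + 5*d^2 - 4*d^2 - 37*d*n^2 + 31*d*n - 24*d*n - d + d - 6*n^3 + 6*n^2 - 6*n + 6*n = -5*d^3 + d^2 - 6*n^3 + n^2*(6 - 37*d) + n*(-36*d^2 + 7*d)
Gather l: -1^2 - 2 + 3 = 0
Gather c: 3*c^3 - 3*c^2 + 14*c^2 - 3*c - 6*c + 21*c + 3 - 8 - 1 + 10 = 3*c^3 + 11*c^2 + 12*c + 4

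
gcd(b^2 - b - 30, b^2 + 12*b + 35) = b + 5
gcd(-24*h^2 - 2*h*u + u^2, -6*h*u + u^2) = -6*h + u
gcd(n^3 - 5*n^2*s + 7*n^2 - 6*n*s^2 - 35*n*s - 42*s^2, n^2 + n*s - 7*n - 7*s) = n + s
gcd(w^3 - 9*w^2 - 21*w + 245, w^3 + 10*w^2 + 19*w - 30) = w + 5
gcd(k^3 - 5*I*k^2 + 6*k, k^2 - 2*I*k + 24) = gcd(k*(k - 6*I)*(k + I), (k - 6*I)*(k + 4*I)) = k - 6*I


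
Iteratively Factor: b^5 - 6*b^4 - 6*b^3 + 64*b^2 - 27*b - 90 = (b - 5)*(b^4 - b^3 - 11*b^2 + 9*b + 18) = (b - 5)*(b - 3)*(b^3 + 2*b^2 - 5*b - 6) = (b - 5)*(b - 3)*(b + 3)*(b^2 - b - 2) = (b - 5)*(b - 3)*(b - 2)*(b + 3)*(b + 1)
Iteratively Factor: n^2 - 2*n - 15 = (n - 5)*(n + 3)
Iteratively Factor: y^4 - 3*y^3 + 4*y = (y)*(y^3 - 3*y^2 + 4) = y*(y - 2)*(y^2 - y - 2) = y*(y - 2)*(y + 1)*(y - 2)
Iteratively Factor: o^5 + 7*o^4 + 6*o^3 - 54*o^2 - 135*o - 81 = (o + 1)*(o^4 + 6*o^3 - 54*o - 81) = (o - 3)*(o + 1)*(o^3 + 9*o^2 + 27*o + 27) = (o - 3)*(o + 1)*(o + 3)*(o^2 + 6*o + 9) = (o - 3)*(o + 1)*(o + 3)^2*(o + 3)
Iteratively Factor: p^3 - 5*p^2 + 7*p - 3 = (p - 1)*(p^2 - 4*p + 3) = (p - 1)^2*(p - 3)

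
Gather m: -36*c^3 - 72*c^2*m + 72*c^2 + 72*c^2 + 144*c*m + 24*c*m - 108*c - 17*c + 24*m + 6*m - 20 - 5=-36*c^3 + 144*c^2 - 125*c + m*(-72*c^2 + 168*c + 30) - 25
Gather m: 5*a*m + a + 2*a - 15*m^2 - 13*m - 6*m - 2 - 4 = 3*a - 15*m^2 + m*(5*a - 19) - 6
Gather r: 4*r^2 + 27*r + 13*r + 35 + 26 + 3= 4*r^2 + 40*r + 64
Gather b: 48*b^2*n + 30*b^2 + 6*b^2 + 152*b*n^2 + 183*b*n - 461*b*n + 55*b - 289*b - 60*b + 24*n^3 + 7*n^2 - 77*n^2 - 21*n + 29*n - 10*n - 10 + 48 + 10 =b^2*(48*n + 36) + b*(152*n^2 - 278*n - 294) + 24*n^3 - 70*n^2 - 2*n + 48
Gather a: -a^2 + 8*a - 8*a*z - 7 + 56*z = -a^2 + a*(8 - 8*z) + 56*z - 7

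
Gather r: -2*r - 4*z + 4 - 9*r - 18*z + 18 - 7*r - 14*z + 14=-18*r - 36*z + 36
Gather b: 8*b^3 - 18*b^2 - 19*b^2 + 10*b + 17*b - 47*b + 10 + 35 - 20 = 8*b^3 - 37*b^2 - 20*b + 25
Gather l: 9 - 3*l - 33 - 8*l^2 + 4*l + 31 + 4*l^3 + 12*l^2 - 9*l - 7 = 4*l^3 + 4*l^2 - 8*l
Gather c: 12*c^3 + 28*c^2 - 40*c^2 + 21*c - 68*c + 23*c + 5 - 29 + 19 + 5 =12*c^3 - 12*c^2 - 24*c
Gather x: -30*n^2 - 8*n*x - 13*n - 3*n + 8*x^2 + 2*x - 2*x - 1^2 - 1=-30*n^2 - 8*n*x - 16*n + 8*x^2 - 2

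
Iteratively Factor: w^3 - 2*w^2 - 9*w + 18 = (w + 3)*(w^2 - 5*w + 6) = (w - 3)*(w + 3)*(w - 2)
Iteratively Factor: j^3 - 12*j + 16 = (j - 2)*(j^2 + 2*j - 8) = (j - 2)^2*(j + 4)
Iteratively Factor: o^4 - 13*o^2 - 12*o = (o + 3)*(o^3 - 3*o^2 - 4*o) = (o - 4)*(o + 3)*(o^2 + o) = (o - 4)*(o + 1)*(o + 3)*(o)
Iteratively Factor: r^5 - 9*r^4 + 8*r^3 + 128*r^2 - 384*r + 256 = (r + 4)*(r^4 - 13*r^3 + 60*r^2 - 112*r + 64) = (r - 4)*(r + 4)*(r^3 - 9*r^2 + 24*r - 16) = (r - 4)*(r - 1)*(r + 4)*(r^2 - 8*r + 16) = (r - 4)^2*(r - 1)*(r + 4)*(r - 4)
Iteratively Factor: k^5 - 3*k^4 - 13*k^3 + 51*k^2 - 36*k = (k)*(k^4 - 3*k^3 - 13*k^2 + 51*k - 36) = k*(k - 1)*(k^3 - 2*k^2 - 15*k + 36) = k*(k - 1)*(k + 4)*(k^2 - 6*k + 9) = k*(k - 3)*(k - 1)*(k + 4)*(k - 3)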